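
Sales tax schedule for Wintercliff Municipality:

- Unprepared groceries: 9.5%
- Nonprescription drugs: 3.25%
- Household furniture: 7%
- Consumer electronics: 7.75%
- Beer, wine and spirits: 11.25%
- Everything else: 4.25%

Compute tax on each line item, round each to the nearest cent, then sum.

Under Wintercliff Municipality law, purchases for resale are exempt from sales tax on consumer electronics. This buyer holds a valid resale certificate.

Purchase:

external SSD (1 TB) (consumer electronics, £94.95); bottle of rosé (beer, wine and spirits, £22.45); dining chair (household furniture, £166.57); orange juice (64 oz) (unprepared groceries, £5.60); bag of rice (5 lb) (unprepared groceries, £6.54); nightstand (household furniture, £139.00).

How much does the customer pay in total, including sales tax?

£460.18

External SSD (1 TB) £94.95: consumer electronics, buyer-exempt → 0% → £0.00
Bottle of rosé £22.45: beer, wine and spirits → 11.25% → £2.53
Dining chair £166.57: household furniture → 7% → £11.66
Orange juice (64 oz) £5.60: unprepared groceries → 9.5% → £0.53
Bag of rice (5 lb) £6.54: unprepared groceries → 9.5% → £0.62
Nightstand £139.00: household furniture → 7% → £9.73
Subtotal = £435.11; tax = £25.07; total due = £460.18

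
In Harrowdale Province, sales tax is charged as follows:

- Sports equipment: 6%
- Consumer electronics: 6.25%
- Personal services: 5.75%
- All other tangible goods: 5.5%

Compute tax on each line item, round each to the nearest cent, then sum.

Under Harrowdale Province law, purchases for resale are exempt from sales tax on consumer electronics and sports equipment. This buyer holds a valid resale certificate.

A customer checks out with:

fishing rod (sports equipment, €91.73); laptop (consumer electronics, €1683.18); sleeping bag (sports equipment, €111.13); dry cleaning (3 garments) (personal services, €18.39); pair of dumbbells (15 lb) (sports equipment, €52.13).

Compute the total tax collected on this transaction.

€1.06

Fishing rod €91.73: sports equipment, buyer-exempt → 0% → €0.00
Laptop €1683.18: consumer electronics, buyer-exempt → 0% → €0.00
Sleeping bag €111.13: sports equipment, buyer-exempt → 0% → €0.00
Dry cleaning (3 garments) €18.39: personal services → 5.75% → €1.06
Pair of dumbbells (15 lb) €52.13: sports equipment, buyer-exempt → 0% → €0.00
Total tax = €1.06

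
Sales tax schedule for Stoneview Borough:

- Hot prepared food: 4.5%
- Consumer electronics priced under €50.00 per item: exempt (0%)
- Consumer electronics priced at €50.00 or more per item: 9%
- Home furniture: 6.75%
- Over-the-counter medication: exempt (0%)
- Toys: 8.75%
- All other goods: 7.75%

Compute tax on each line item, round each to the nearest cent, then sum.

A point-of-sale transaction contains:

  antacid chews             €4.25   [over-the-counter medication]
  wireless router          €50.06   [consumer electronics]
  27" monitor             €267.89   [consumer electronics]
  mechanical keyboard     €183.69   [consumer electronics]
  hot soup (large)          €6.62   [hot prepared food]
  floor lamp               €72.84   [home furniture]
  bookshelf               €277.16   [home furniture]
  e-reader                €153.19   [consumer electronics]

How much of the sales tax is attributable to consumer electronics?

€58.94

Wireless router €50.06: consumer electronics, €50.00 or more → 9% → €4.51
27" monitor €267.89: consumer electronics, €50.00 or more → 9% → €24.11
Mechanical keyboard €183.69: consumer electronics, €50.00 or more → 9% → €16.53
E-reader €153.19: consumer electronics, €50.00 or more → 9% → €13.79
Tax on consumer electronics = €4.51 + €24.11 + €16.53 + €13.79 = €58.94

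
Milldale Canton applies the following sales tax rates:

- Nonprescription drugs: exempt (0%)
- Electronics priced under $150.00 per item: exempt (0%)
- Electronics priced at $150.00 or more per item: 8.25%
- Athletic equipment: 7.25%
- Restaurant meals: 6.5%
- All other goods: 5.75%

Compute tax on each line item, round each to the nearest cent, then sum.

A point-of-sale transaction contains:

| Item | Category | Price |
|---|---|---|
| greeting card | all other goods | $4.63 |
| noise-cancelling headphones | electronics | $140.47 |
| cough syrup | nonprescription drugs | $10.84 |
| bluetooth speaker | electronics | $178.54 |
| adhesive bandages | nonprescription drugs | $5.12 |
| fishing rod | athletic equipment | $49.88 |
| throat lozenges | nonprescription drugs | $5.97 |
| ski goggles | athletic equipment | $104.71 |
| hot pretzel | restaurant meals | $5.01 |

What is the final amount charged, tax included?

$531.71

Greeting card $4.63: all other goods → 5.75% → $0.27
Noise-cancelling headphones $140.47: electronics, under $150.00 → 0% → $0.00
Cough syrup $10.84: nonprescription drugs → 0% → $0.00
Bluetooth speaker $178.54: electronics, $150.00 or more → 8.25% → $14.73
Adhesive bandages $5.12: nonprescription drugs → 0% → $0.00
Fishing rod $49.88: athletic equipment → 7.25% → $3.62
Throat lozenges $5.97: nonprescription drugs → 0% → $0.00
Ski goggles $104.71: athletic equipment → 7.25% → $7.59
Hot pretzel $5.01: restaurant meals → 6.5% → $0.33
Subtotal = $505.17; tax = $26.54; total due = $531.71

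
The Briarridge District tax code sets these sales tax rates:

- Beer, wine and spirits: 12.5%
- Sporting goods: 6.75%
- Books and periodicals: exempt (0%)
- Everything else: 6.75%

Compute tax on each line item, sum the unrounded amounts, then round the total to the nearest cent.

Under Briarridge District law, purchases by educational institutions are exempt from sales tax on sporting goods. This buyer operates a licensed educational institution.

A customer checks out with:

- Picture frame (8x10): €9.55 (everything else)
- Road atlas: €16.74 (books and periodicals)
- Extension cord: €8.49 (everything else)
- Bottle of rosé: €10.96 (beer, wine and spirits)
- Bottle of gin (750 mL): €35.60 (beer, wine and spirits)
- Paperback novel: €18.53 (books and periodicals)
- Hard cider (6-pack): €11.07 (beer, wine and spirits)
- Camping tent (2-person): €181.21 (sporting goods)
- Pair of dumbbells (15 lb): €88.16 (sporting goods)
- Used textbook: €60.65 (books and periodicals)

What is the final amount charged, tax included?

€449.38

Picture frame (8x10) €9.55: everything else → 6.75% → €0.644625
Road atlas €16.74: books and periodicals → 0% → €0.00
Extension cord €8.49: everything else → 6.75% → €0.573075
Bottle of rosé €10.96: beer, wine and spirits → 12.5% → €1.37
Bottle of gin (750 mL) €35.60: beer, wine and spirits → 12.5% → €4.45
Paperback novel €18.53: books and periodicals → 0% → €0.00
Hard cider (6-pack) €11.07: beer, wine and spirits → 12.5% → €1.38375
Camping tent (2-person) €181.21: sporting goods, buyer-exempt → 0% → €0.00
Pair of dumbbells (15 lb) €88.16: sporting goods, buyer-exempt → 0% → €0.00
Used textbook €60.65: books and periodicals → 0% → €0.00
Subtotal = €440.96; unrounded tax = €8.42145 → €8.42; total due = €449.38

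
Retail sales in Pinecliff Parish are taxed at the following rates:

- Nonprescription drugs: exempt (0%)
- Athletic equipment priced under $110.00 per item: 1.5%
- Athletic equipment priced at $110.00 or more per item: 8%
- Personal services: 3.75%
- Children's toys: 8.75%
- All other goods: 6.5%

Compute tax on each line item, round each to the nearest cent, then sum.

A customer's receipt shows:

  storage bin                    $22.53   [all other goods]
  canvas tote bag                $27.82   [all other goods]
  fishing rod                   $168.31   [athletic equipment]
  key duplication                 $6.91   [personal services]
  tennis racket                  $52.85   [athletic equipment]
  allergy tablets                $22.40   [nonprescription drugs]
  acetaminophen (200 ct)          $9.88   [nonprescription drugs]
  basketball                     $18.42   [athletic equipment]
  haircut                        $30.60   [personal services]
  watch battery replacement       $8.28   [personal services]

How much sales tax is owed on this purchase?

$19.52

Storage bin $22.53: all other goods → 6.5% → $1.46
Canvas tote bag $27.82: all other goods → 6.5% → $1.81
Fishing rod $168.31: athletic equipment, $110.00 or more → 8% → $13.46
Key duplication $6.91: personal services → 3.75% → $0.26
Tennis racket $52.85: athletic equipment, under $110.00 → 1.5% → $0.79
Allergy tablets $22.40: nonprescription drugs → 0% → $0.00
Acetaminophen (200 ct) $9.88: nonprescription drugs → 0% → $0.00
Basketball $18.42: athletic equipment, under $110.00 → 1.5% → $0.28
Haircut $30.60: personal services → 3.75% → $1.15
Watch battery replacement $8.28: personal services → 3.75% → $0.31
Total tax = $1.46 + $1.81 + $13.46 + $0.26 + $0.79 + $0.28 + $1.15 + $0.31 = $19.52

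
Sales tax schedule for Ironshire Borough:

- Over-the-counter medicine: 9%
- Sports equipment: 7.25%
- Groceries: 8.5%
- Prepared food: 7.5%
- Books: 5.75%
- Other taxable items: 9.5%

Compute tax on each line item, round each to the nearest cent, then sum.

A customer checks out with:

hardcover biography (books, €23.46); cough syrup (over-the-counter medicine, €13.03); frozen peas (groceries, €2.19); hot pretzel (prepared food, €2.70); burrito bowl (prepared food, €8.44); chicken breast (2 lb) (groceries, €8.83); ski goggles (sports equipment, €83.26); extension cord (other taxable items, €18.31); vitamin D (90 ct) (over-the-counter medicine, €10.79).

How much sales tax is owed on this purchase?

Hardcover biography €23.46: books → 5.75% → €1.35
Cough syrup €13.03: over-the-counter medicine → 9% → €1.17
Frozen peas €2.19: groceries → 8.5% → €0.19
Hot pretzel €2.70: prepared food → 7.5% → €0.20
Burrito bowl €8.44: prepared food → 7.5% → €0.63
Chicken breast (2 lb) €8.83: groceries → 8.5% → €0.75
Ski goggles €83.26: sports equipment → 7.25% → €6.04
Extension cord €18.31: other taxable items → 9.5% → €1.74
Vitamin D (90 ct) €10.79: over-the-counter medicine → 9% → €0.97
Total tax = €1.35 + €1.17 + €0.19 + €0.20 + €0.63 + €0.75 + €6.04 + €1.74 + €0.97 = €13.04

€13.04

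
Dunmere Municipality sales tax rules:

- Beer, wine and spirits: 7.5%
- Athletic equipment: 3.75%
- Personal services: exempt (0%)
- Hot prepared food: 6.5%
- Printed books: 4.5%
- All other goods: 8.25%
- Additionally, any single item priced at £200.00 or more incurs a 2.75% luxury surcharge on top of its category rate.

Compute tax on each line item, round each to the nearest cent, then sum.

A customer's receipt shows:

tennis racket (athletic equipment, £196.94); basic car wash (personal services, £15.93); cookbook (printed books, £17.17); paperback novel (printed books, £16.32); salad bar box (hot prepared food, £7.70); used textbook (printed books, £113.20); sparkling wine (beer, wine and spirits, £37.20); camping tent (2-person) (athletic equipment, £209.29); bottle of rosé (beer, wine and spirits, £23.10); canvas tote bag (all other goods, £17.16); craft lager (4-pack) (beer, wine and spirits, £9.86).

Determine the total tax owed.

£34.76

Tennis racket £196.94: athletic equipment → 3.75% → £7.39
Basic car wash £15.93: personal services → 0% → £0.00
Cookbook £17.17: printed books → 4.5% → £0.77
Paperback novel £16.32: printed books → 4.5% → £0.73
Salad bar box £7.70: hot prepared food → 6.5% → £0.50
Used textbook £113.20: printed books → 4.5% → £5.09
Sparkling wine £37.20: beer, wine and spirits → 7.5% → £2.79
Camping tent (2-person) £209.29: athletic equipment → 3.75% + 2.75% surcharge = 6.5% → £13.60
Bottle of rosé £23.10: beer, wine and spirits → 7.5% → £1.73
Canvas tote bag £17.16: all other goods → 8.25% → £1.42
Craft lager (4-pack) £9.86: beer, wine and spirits → 7.5% → £0.74
Total tax = £7.39 + £0.77 + £0.73 + £0.50 + £5.09 + £2.79 + £13.60 + £1.73 + £1.42 + £0.74 = £34.76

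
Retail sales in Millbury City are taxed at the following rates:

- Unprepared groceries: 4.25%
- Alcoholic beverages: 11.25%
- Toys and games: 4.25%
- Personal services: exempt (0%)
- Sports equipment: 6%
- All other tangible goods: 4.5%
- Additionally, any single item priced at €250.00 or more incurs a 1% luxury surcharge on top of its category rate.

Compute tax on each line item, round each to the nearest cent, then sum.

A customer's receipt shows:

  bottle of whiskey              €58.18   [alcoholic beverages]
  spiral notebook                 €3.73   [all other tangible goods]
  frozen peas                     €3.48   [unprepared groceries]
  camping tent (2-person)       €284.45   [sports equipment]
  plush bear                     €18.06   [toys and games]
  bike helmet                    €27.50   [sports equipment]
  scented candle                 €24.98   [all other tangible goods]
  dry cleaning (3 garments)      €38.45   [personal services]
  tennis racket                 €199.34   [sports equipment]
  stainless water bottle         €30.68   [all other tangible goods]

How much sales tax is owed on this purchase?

Bottle of whiskey €58.18: alcoholic beverages → 11.25% → €6.55
Spiral notebook €3.73: all other tangible goods → 4.5% → €0.17
Frozen peas €3.48: unprepared groceries → 4.25% → €0.15
Camping tent (2-person) €284.45: sports equipment → 6% + 1% surcharge = 7% → €19.91
Plush bear €18.06: toys and games → 4.25% → €0.77
Bike helmet €27.50: sports equipment → 6% → €1.65
Scented candle €24.98: all other tangible goods → 4.5% → €1.12
Dry cleaning (3 garments) €38.45: personal services → 0% → €0.00
Tennis racket €199.34: sports equipment → 6% → €11.96
Stainless water bottle €30.68: all other tangible goods → 4.5% → €1.38
Total tax = €6.55 + €0.17 + €0.15 + €19.91 + €0.77 + €1.65 + €1.12 + €11.96 + €1.38 = €43.66

€43.66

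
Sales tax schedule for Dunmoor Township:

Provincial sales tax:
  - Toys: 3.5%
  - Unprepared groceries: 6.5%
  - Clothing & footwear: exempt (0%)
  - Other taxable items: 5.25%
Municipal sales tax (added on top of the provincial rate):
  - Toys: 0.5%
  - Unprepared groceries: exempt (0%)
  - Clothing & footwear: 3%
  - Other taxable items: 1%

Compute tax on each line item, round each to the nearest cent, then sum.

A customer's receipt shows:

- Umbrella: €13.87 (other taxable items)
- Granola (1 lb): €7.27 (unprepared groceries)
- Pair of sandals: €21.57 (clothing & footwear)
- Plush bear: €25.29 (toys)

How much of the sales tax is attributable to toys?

Plush bear €25.29: toys → 3.5% + 0.5% municipal = 4% → €1.01
Tax on toys = €1.01

€1.01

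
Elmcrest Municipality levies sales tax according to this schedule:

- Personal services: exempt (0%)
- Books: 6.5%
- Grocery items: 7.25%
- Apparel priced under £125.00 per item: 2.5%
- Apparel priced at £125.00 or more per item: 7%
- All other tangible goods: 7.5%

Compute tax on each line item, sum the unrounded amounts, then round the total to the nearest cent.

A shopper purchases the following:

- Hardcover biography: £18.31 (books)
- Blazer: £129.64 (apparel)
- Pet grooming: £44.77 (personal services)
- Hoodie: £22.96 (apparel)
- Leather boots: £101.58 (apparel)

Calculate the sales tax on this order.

£13.38

Hardcover biography £18.31: books → 6.5% → £1.19015
Blazer £129.64: apparel, £125.00 or more → 7% → £9.0748
Pet grooming £44.77: personal services → 0% → £0.00
Hoodie £22.96: apparel, under £125.00 → 2.5% → £0.574
Leather boots £101.58: apparel, under £125.00 → 2.5% → £2.5395
Unrounded tax sum = £13.37845 → £13.38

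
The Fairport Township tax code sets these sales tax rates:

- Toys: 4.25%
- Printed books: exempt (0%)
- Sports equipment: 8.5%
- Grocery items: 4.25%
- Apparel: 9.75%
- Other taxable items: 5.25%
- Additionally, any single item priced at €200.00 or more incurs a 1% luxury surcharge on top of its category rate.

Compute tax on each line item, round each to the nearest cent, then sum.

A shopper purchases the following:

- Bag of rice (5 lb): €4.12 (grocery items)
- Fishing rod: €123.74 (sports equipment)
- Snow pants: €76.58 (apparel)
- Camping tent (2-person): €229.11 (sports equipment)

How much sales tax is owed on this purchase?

Bag of rice (5 lb) €4.12: grocery items → 4.25% → €0.18
Fishing rod €123.74: sports equipment → 8.5% → €10.52
Snow pants €76.58: apparel → 9.75% → €7.47
Camping tent (2-person) €229.11: sports equipment → 8.5% + 1% surcharge = 9.5% → €21.77
Total tax = €0.18 + €10.52 + €7.47 + €21.77 = €39.94

€39.94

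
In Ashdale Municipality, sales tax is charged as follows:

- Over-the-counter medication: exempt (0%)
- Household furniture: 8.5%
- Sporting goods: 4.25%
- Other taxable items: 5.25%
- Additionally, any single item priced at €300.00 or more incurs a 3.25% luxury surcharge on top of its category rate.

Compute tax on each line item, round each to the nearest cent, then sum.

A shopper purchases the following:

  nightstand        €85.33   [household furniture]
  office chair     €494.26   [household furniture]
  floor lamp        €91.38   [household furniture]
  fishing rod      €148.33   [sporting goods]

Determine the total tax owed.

Nightstand €85.33: household furniture → 8.5% → €7.25
Office chair €494.26: household furniture → 8.5% + 3.25% surcharge = 11.75% → €58.08
Floor lamp €91.38: household furniture → 8.5% → €7.77
Fishing rod €148.33: sporting goods → 4.25% → €6.30
Total tax = €7.25 + €58.08 + €7.77 + €6.30 = €79.40

€79.40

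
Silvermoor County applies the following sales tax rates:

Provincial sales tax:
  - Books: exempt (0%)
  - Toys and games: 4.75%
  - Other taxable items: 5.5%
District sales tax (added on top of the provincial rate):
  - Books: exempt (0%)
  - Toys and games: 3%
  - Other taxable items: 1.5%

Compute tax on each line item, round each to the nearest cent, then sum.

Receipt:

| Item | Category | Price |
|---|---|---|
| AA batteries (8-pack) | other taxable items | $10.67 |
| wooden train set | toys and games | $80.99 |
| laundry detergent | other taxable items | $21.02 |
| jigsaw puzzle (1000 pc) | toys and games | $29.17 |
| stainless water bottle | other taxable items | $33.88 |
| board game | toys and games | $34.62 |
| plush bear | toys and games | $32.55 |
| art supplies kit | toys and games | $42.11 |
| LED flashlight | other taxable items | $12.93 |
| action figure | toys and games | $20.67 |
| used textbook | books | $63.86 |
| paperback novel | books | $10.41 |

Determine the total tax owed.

AA batteries (8-pack) $10.67: other taxable items → 5.5% + 1.5% district = 7% → $0.75
Wooden train set $80.99: toys and games → 4.75% + 3% district = 7.75% → $6.28
Laundry detergent $21.02: other taxable items → 5.5% + 1.5% district = 7% → $1.47
Jigsaw puzzle (1000 pc) $29.17: toys and games → 4.75% + 3% district = 7.75% → $2.26
Stainless water bottle $33.88: other taxable items → 5.5% + 1.5% district = 7% → $2.37
Board game $34.62: toys and games → 4.75% + 3% district = 7.75% → $2.68
Plush bear $32.55: toys and games → 4.75% + 3% district = 7.75% → $2.52
Art supplies kit $42.11: toys and games → 4.75% + 3% district = 7.75% → $3.26
LED flashlight $12.93: other taxable items → 5.5% + 1.5% district = 7% → $0.91
Action figure $20.67: toys and games → 4.75% + 3% district = 7.75% → $1.60
Used textbook $63.86: books → 0% + 0% district = 0% → $0.00
Paperback novel $10.41: books → 0% + 0% district = 0% → $0.00
Total tax = $0.75 + $6.28 + $1.47 + $2.26 + $2.37 + $2.68 + $2.52 + $3.26 + $0.91 + $1.60 = $24.10

$24.10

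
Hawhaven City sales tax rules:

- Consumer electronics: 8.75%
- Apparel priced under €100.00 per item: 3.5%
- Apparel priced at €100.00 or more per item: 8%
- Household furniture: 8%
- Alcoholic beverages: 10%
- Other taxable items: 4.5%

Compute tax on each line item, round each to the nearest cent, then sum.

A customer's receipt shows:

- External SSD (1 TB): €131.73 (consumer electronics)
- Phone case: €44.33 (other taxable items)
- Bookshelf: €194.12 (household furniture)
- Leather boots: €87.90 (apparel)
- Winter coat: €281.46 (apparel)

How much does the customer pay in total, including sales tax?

External SSD (1 TB) €131.73: consumer electronics → 8.75% → €11.53
Phone case €44.33: other taxable items → 4.5% → €1.99
Bookshelf €194.12: household furniture → 8% → €15.53
Leather boots €87.90: apparel, under €100.00 → 3.5% → €3.08
Winter coat €281.46: apparel, €100.00 or more → 8% → €22.52
Subtotal = €739.54; tax = €54.65; total due = €794.19

€794.19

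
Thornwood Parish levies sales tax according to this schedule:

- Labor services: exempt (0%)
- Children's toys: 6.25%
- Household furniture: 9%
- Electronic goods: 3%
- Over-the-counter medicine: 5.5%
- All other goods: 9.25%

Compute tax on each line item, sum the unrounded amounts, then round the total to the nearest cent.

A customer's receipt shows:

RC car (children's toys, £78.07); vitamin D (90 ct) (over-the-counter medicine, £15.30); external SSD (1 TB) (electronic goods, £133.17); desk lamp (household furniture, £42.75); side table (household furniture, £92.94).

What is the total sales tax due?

RC car £78.07: children's toys → 6.25% → £4.879375
Vitamin D (90 ct) £15.30: over-the-counter medicine → 5.5% → £0.8415
External SSD (1 TB) £133.17: electronic goods → 3% → £3.9951
Desk lamp £42.75: household furniture → 9% → £3.8475
Side table £92.94: household furniture → 9% → £8.3646
Unrounded tax sum = £21.928075 → £21.93

£21.93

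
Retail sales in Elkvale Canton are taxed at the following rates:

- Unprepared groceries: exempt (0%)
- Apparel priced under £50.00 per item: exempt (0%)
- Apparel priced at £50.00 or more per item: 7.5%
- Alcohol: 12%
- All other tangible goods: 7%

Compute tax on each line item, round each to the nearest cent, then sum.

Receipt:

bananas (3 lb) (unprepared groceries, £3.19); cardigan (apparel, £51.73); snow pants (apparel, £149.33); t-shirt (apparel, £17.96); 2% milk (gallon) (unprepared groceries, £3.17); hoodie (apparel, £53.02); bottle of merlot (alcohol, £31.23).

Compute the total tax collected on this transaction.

£22.81

Bananas (3 lb) £3.19: unprepared groceries → 0% → £0.00
Cardigan £51.73: apparel, £50.00 or more → 7.5% → £3.88
Snow pants £149.33: apparel, £50.00 or more → 7.5% → £11.20
T-shirt £17.96: apparel, under £50.00 → 0% → £0.00
2% milk (gallon) £3.17: unprepared groceries → 0% → £0.00
Hoodie £53.02: apparel, £50.00 or more → 7.5% → £3.98
Bottle of merlot £31.23: alcohol → 12% → £3.75
Total tax = £3.88 + £11.20 + £3.98 + £3.75 = £22.81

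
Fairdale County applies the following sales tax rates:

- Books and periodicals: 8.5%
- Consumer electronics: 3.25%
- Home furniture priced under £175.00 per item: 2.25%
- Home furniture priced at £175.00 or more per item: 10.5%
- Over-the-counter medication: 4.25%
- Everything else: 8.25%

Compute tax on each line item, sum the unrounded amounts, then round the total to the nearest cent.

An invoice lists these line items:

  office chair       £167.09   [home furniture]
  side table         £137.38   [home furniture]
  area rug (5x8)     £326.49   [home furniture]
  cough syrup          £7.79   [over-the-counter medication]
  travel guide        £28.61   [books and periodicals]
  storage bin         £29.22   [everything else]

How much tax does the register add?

£46.31

Office chair £167.09: home furniture, under £175.00 → 2.25% → £3.759525
Side table £137.38: home furniture, under £175.00 → 2.25% → £3.09105
Area rug (5x8) £326.49: home furniture, £175.00 or more → 10.5% → £34.28145
Cough syrup £7.79: over-the-counter medication → 4.25% → £0.331075
Travel guide £28.61: books and periodicals → 8.5% → £2.43185
Storage bin £29.22: everything else → 8.25% → £2.41065
Unrounded tax sum = £46.3056 → £46.31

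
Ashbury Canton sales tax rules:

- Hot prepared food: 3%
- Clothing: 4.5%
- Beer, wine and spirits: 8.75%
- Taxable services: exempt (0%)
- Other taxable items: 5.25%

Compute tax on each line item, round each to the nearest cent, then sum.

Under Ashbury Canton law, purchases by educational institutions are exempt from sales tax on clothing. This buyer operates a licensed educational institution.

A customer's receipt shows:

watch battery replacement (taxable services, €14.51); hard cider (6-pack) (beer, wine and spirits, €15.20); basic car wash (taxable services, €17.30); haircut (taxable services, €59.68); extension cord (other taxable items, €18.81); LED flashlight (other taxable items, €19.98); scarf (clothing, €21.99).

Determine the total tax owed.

Watch battery replacement €14.51: taxable services → 0% → €0.00
Hard cider (6-pack) €15.20: beer, wine and spirits → 8.75% → €1.33
Basic car wash €17.30: taxable services → 0% → €0.00
Haircut €59.68: taxable services → 0% → €0.00
Extension cord €18.81: other taxable items → 5.25% → €0.99
LED flashlight €19.98: other taxable items → 5.25% → €1.05
Scarf €21.99: clothing, buyer-exempt → 0% → €0.00
Total tax = €1.33 + €0.99 + €1.05 = €3.37

€3.37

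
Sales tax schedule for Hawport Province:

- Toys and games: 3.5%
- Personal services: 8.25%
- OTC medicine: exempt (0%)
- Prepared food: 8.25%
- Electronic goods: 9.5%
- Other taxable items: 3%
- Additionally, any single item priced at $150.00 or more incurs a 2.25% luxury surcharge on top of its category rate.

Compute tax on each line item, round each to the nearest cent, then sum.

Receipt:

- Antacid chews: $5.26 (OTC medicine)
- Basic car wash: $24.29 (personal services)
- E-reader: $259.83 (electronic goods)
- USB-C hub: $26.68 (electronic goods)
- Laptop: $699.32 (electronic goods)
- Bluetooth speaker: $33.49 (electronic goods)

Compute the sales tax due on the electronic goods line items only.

$118.41

E-reader $259.83: electronic goods → 9.5% + 2.25% surcharge = 11.75% → $30.53
USB-C hub $26.68: electronic goods → 9.5% → $2.53
Laptop $699.32: electronic goods → 9.5% + 2.25% surcharge = 11.75% → $82.17
Bluetooth speaker $33.49: electronic goods → 9.5% → $3.18
Tax on electronic goods = $30.53 + $2.53 + $82.17 + $3.18 = $118.41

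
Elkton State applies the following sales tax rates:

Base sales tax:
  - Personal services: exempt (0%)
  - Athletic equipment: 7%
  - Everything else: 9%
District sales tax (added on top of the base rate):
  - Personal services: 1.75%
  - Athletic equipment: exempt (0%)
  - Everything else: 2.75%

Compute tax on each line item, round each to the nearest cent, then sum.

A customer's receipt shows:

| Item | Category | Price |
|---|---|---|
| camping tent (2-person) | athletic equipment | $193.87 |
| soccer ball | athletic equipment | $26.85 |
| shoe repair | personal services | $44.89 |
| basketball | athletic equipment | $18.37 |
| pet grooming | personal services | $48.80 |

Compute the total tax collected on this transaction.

$18.38

Camping tent (2-person) $193.87: athletic equipment → 7% + 0% district = 7% → $13.57
Soccer ball $26.85: athletic equipment → 7% + 0% district = 7% → $1.88
Shoe repair $44.89: personal services → 0% + 1.75% district = 1.75% → $0.79
Basketball $18.37: athletic equipment → 7% + 0% district = 7% → $1.29
Pet grooming $48.80: personal services → 0% + 1.75% district = 1.75% → $0.85
Total tax = $13.57 + $1.88 + $0.79 + $1.29 + $0.85 = $18.38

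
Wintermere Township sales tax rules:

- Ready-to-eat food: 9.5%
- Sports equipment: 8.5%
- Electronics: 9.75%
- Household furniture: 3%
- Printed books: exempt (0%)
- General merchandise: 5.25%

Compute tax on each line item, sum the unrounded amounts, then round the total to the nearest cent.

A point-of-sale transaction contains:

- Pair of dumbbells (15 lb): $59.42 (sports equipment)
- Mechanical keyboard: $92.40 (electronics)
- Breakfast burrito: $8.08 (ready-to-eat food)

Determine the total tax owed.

Pair of dumbbells (15 lb) $59.42: sports equipment → 8.5% → $5.0507
Mechanical keyboard $92.40: electronics → 9.75% → $9.009
Breakfast burrito $8.08: ready-to-eat food → 9.5% → $0.7676
Unrounded tax sum = $14.8273 → $14.83

$14.83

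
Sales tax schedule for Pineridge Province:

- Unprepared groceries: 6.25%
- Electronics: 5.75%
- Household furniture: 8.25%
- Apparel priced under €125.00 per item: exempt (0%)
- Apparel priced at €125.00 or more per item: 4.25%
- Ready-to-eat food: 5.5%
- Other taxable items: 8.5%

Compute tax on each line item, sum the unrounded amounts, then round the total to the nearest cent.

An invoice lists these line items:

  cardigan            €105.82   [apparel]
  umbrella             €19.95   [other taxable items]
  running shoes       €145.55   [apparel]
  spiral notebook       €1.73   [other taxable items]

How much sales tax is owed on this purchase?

€8.03

Cardigan €105.82: apparel, under €125.00 → 0% → €0.00
Umbrella €19.95: other taxable items → 8.5% → €1.69575
Running shoes €145.55: apparel, €125.00 or more → 4.25% → €6.185875
Spiral notebook €1.73: other taxable items → 8.5% → €0.14705
Unrounded tax sum = €8.028675 → €8.03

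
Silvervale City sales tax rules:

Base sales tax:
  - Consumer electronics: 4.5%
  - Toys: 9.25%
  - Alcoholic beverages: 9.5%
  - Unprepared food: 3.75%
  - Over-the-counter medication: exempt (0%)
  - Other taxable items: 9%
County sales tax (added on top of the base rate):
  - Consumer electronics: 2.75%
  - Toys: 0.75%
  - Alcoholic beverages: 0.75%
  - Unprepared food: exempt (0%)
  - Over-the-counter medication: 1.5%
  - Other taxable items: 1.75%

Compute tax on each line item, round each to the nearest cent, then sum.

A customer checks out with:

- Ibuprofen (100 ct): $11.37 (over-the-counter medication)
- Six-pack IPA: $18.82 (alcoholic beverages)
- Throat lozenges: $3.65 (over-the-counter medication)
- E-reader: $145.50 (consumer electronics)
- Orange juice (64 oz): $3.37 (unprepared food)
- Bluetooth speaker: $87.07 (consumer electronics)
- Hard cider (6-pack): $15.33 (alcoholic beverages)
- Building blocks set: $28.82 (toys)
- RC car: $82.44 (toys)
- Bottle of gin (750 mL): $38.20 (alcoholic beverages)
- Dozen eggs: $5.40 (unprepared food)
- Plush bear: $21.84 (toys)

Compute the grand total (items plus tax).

Ibuprofen (100 ct) $11.37: over-the-counter medication → 0% + 1.5% county = 1.5% → $0.17
Six-pack IPA $18.82: alcoholic beverages → 9.5% + 0.75% county = 10.25% → $1.93
Throat lozenges $3.65: over-the-counter medication → 0% + 1.5% county = 1.5% → $0.05
E-reader $145.50: consumer electronics → 4.5% + 2.75% county = 7.25% → $10.55
Orange juice (64 oz) $3.37: unprepared food → 3.75% + 0% county = 3.75% → $0.13
Bluetooth speaker $87.07: consumer electronics → 4.5% + 2.75% county = 7.25% → $6.31
Hard cider (6-pack) $15.33: alcoholic beverages → 9.5% + 0.75% county = 10.25% → $1.57
Building blocks set $28.82: toys → 9.25% + 0.75% county = 10% → $2.88
RC car $82.44: toys → 9.25% + 0.75% county = 10% → $8.24
Bottle of gin (750 mL) $38.20: alcoholic beverages → 9.5% + 0.75% county = 10.25% → $3.92
Dozen eggs $5.40: unprepared food → 3.75% + 0% county = 3.75% → $0.20
Plush bear $21.84: toys → 9.25% + 0.75% county = 10% → $2.18
Subtotal = $461.81; tax = $38.13; total due = $499.94

$499.94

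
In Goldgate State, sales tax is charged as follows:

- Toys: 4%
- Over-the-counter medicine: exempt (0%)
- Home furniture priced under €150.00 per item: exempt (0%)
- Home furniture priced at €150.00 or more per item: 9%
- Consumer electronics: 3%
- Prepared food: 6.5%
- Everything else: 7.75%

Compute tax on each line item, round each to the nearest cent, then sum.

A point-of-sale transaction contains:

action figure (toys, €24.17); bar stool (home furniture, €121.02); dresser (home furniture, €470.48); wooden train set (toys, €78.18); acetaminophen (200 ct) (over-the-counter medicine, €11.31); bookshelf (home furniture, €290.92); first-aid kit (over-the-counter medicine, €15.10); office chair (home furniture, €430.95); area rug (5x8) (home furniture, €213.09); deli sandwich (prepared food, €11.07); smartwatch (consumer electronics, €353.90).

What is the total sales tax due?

€141.93

Action figure €24.17: toys → 4% → €0.97
Bar stool €121.02: home furniture, under €150.00 → 0% → €0.00
Dresser €470.48: home furniture, €150.00 or more → 9% → €42.34
Wooden train set €78.18: toys → 4% → €3.13
Acetaminophen (200 ct) €11.31: over-the-counter medicine → 0% → €0.00
Bookshelf €290.92: home furniture, €150.00 or more → 9% → €26.18
First-aid kit €15.10: over-the-counter medicine → 0% → €0.00
Office chair €430.95: home furniture, €150.00 or more → 9% → €38.79
Area rug (5x8) €213.09: home furniture, €150.00 or more → 9% → €19.18
Deli sandwich €11.07: prepared food → 6.5% → €0.72
Smartwatch €353.90: consumer electronics → 3% → €10.62
Total tax = €0.97 + €42.34 + €3.13 + €26.18 + €38.79 + €19.18 + €0.72 + €10.62 = €141.93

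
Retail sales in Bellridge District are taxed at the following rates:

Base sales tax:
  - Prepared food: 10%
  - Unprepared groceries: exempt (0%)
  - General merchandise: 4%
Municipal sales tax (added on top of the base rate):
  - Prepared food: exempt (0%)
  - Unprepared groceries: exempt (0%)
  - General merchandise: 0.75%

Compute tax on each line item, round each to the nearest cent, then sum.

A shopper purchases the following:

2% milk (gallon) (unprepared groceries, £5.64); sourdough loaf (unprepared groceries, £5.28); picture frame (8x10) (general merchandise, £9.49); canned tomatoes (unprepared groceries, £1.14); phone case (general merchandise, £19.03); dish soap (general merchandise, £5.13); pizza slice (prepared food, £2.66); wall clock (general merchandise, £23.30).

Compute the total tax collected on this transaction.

2% milk (gallon) £5.64: unprepared groceries → 0% + 0% municipal = 0% → £0.00
Sourdough loaf £5.28: unprepared groceries → 0% + 0% municipal = 0% → £0.00
Picture frame (8x10) £9.49: general merchandise → 4% + 0.75% municipal = 4.75% → £0.45
Canned tomatoes £1.14: unprepared groceries → 0% + 0% municipal = 0% → £0.00
Phone case £19.03: general merchandise → 4% + 0.75% municipal = 4.75% → £0.90
Dish soap £5.13: general merchandise → 4% + 0.75% municipal = 4.75% → £0.24
Pizza slice £2.66: prepared food → 10% + 0% municipal = 10% → £0.27
Wall clock £23.30: general merchandise → 4% + 0.75% municipal = 4.75% → £1.11
Total tax = £0.45 + £0.90 + £0.24 + £0.27 + £1.11 = £2.97

£2.97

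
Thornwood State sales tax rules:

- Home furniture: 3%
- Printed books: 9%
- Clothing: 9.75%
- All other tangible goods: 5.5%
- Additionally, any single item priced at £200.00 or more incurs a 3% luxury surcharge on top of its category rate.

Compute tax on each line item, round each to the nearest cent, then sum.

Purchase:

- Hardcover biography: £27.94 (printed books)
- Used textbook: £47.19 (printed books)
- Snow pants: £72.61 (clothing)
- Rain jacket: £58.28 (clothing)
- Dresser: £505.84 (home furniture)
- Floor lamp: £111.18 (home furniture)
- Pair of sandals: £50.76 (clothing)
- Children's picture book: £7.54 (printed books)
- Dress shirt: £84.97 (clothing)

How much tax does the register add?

Hardcover biography £27.94: printed books → 9% → £2.51
Used textbook £47.19: printed books → 9% → £4.25
Snow pants £72.61: clothing → 9.75% → £7.08
Rain jacket £58.28: clothing → 9.75% → £5.68
Dresser £505.84: home furniture → 3% + 3% surcharge = 6% → £30.35
Floor lamp £111.18: home furniture → 3% → £3.34
Pair of sandals £50.76: clothing → 9.75% → £4.95
Children's picture book £7.54: printed books → 9% → £0.68
Dress shirt £84.97: clothing → 9.75% → £8.28
Total tax = £2.51 + £4.25 + £7.08 + £5.68 + £30.35 + £3.34 + £4.95 + £0.68 + £8.28 = £67.12

£67.12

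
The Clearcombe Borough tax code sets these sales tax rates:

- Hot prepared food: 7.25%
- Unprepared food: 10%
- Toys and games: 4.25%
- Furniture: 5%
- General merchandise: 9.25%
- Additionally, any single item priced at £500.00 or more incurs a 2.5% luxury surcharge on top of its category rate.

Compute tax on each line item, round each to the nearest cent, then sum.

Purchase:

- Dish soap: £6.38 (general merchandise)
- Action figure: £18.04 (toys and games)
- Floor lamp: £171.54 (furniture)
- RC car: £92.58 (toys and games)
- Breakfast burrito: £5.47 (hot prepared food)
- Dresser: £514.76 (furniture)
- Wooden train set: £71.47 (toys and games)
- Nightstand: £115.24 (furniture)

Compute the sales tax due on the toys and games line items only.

£7.74

Action figure £18.04: toys and games → 4.25% → £0.77
RC car £92.58: toys and games → 4.25% → £3.93
Wooden train set £71.47: toys and games → 4.25% → £3.04
Tax on toys and games = £0.77 + £3.93 + £3.04 = £7.74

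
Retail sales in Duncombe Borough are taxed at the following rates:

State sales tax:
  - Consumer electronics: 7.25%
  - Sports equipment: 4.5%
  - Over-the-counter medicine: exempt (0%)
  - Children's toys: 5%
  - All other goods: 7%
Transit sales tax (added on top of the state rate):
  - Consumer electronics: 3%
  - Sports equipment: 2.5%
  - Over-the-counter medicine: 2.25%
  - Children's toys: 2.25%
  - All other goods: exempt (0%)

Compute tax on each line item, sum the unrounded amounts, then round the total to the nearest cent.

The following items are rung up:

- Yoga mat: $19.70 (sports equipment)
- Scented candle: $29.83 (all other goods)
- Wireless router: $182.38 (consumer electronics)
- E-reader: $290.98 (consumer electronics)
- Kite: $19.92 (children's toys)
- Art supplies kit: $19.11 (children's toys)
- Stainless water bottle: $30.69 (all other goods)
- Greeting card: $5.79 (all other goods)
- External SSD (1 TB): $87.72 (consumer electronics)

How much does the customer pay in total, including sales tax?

Yoga mat $19.70: sports equipment → 4.5% + 2.5% transit = 7% → $1.379
Scented candle $29.83: all other goods → 7% + 0% transit = 7% → $2.0881
Wireless router $182.38: consumer electronics → 7.25% + 3% transit = 10.25% → $18.69395
E-reader $290.98: consumer electronics → 7.25% + 3% transit = 10.25% → $29.82545
Kite $19.92: children's toys → 5% + 2.25% transit = 7.25% → $1.4442
Art supplies kit $19.11: children's toys → 5% + 2.25% transit = 7.25% → $1.385475
Stainless water bottle $30.69: all other goods → 7% + 0% transit = 7% → $2.1483
Greeting card $5.79: all other goods → 7% + 0% transit = 7% → $0.4053
External SSD (1 TB) $87.72: consumer electronics → 7.25% + 3% transit = 10.25% → $8.9913
Subtotal = $686.12; unrounded tax = $66.361075 → $66.36; total due = $752.48

$752.48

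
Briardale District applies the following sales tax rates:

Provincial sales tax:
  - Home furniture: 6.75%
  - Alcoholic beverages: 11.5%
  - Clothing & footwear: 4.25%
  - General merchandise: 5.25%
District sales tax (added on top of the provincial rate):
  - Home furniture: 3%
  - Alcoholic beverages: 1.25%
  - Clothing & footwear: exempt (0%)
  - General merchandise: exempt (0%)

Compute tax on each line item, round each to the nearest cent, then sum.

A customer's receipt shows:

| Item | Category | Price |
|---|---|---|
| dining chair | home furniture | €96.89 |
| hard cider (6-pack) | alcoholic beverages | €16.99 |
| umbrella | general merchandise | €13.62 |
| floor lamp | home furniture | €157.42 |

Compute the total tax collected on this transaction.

Dining chair €96.89: home furniture → 6.75% + 3% district = 9.75% → €9.45
Hard cider (6-pack) €16.99: alcoholic beverages → 11.5% + 1.25% district = 12.75% → €2.17
Umbrella €13.62: general merchandise → 5.25% + 0% district = 5.25% → €0.72
Floor lamp €157.42: home furniture → 6.75% + 3% district = 9.75% → €15.35
Total tax = €9.45 + €2.17 + €0.72 + €15.35 = €27.69

€27.69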